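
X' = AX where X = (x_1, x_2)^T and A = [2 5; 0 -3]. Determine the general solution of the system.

Coefficient matrix A = [[2, 5], [0, -3]].
Characteristic polynomial det(A - λI) = λ^2 + λ - 6 = 0.
Eigenvalues λ = 2, -3.
For λ=2: (A-λI) row 1 is [0, 5], so an eigenvector is (-1, 0).
For λ=-3: (A-λI) row 1 is [5, 5], so an eigenvector is (-1, 1).
General solution: C_1e^(2t)(-1,0) + C_2e^(-3t)(-1,1).

x_1(t) = -C_1e^(2t) - C_2e^(-3t), x_2(t) = C_2e^(-3t)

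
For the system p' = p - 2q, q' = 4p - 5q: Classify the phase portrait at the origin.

stable node

A = [[1,-2],[4,-5]]; det(A-λI) = λ^2 + 4λ + 3.
λ = -1, -3: both negative.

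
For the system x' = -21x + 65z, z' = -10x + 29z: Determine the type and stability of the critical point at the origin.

unstable spiral

A = [[-21,65],[-10,29]]; det(A-λI) = λ^2 - 8λ + 41.
λ = 4 ± 5i: positive real part.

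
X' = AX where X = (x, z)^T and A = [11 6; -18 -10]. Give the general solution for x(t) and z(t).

x(t) = -2K_1e^(2t) + K_2e^(-t), z(t) = 3K_1e^(2t) - 2K_2e^(-t)

Coefficient matrix A = [[11, 6], [-18, -10]].
Characteristic polynomial det(A - λI) = λ^2 - λ - 2 = 0.
Eigenvalues λ = 2, -1.
For λ=2: (A-λI) row 1 is [9, 6], so an eigenvector is (-2, 3).
For λ=-1: (A-λI) row 1 is [12, 6], so an eigenvector is (1, -2).
General solution: K_1e^(2t)(-2,3) + K_2e^(-t)(1,-2).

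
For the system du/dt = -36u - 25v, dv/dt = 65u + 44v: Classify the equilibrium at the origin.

unstable spiral

A = [[-36,-25],[65,44]]; det(A-λI) = λ^2 - 8λ + 41.
λ = 4 ± 5i: positive real part.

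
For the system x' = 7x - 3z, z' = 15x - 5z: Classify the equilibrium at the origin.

A = [[7,-3],[15,-5]]; det(A-λI) = λ^2 - 2λ + 10.
λ = 1 ± 3i: positive real part.

unstable spiral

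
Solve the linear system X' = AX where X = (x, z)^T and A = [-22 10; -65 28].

Coefficient matrix A = [[-22, 10], [-65, 28]].
Characteristic polynomial det(A - λI) = λ^2 - 6λ + 34 = 0.
Eigenvalues λ = 3 ± 5i (complex conjugate pair).
For λ=3+5i: an eigenvector is (1,2) - i(-1,-3) = (1 + i, 2 + 3i).
A real fundamental pair from Re and Im of e^((3+5i)t)v: X_1 = e^(3t)(cos(5t)·(1,2) + sin(5t)·(-1,-3)), X_2 = e^(3t)(sin(5t)·(1,2) - cos(5t)·(-1,-3)).
General solution: c_1X_1 + c_2X_2.

x(t) = -c_1e^(3t)sin(5t) + c_1e^(3t)cos(5t) + c_2e^(3t)sin(5t) + c_2e^(3t)cos(5t), z(t) = -3c_1e^(3t)sin(5t) + 2c_1e^(3t)cos(5t) + 2c_2e^(3t)sin(5t) + 3c_2e^(3t)cos(5t)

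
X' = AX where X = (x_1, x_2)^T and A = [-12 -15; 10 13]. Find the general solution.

Coefficient matrix A = [[-12, -15], [10, 13]].
Characteristic polynomial det(A - λI) = λ^2 - λ - 6 = 0.
Eigenvalues λ = 3, -2.
For λ=3: (A-λI) row 1 is [-15, -15], so an eigenvector is (-1, 1).
For λ=-2: (A-λI) row 1 is [-10, -15], so an eigenvector is (3, -2).
General solution: K_1e^(3t)(-1,1) + K_2e^(-2t)(3,-2).

x_1(t) = -K_1e^(3t) + 3K_2e^(-2t), x_2(t) = K_1e^(3t) - 2K_2e^(-2t)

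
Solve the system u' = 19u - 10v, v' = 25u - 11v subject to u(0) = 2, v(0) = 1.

Coefficient matrix A = [[19, -10], [25, -11]].
Characteristic polynomial det(A - λI) = λ^2 - 8λ + 41 = 0.
Eigenvalues λ = 4 ± 5i (complex conjugate pair).
For λ=4+5i: an eigenvector is (1,1) - i(1,2) = (1 - i, 1 - 2i).
A real fundamental pair from Re and Im of e^((4+5i)t)v: X_1 = e^(4t)(cos(5t)·(1,1) + sin(5t)·(1,2)), X_2 = e^(4t)(sin(5t)·(1,1) - cos(5t)·(1,2)).
General solution: K_1X_1 + K_2X_2.
Applying u(0)=2, v(0)=1 gives K_1=3, K_2=1.

u(t) = 4e^(4t)sin(5t) + 2e^(4t)cos(5t), v(t) = 7e^(4t)sin(5t) + e^(4t)cos(5t)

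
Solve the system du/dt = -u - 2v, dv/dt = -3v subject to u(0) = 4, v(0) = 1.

u(t) = 3e^(-t) + e^(-3t), v(t) = e^(-3t)

Coefficient matrix A = [[-1, -2], [0, -3]].
Characteristic polynomial det(A - λI) = λ^2 + 4λ + 3 = 0.
Eigenvalues λ = -3, -1.
For λ=-3: (A-λI) row 1 is [2, -2], so an eigenvector is (-1, -1).
For λ=-1: (A-λI) row 1 is [0, -2], so an eigenvector is (1, 0).
General solution: c_1e^(-3t)(-1,-1) + c_2e^(-t)(1,0).
Applying u(0)=4, v(0)=1 gives c_1=-1, c_2=3.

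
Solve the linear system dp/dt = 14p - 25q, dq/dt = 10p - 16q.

Coefficient matrix A = [[14, -25], [10, -16]].
Characteristic polynomial det(A - λI) = λ^2 + 2λ + 26 = 0.
Eigenvalues λ = -1 ± 5i (complex conjugate pair).
For λ=-1+5i: an eigenvector is (-1,-1) - i(2,1) = (-1 - 2i, -1 - i).
A real fundamental pair from Re and Im of e^((-1+5i)t)v: X_1 = e^(-t)(cos(5t)·(-1,-1) + sin(5t)·(2,1)), X_2 = e^(-t)(sin(5t)·(-1,-1) - cos(5t)·(2,1)).
General solution: K_1X_1 + K_2X_2.

p(t) = 2K_1e^(-t)sin(5t) - K_1e^(-t)cos(5t) - K_2e^(-t)sin(5t) - 2K_2e^(-t)cos(5t), q(t) = K_1e^(-t)sin(5t) - K_1e^(-t)cos(5t) - K_2e^(-t)sin(5t) - K_2e^(-t)cos(5t)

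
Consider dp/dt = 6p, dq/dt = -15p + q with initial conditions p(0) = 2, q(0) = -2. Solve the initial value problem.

Coefficient matrix A = [[6, 0], [-15, 1]].
Characteristic polynomial det(A - λI) = λ^2 - 7λ + 6 = 0.
Eigenvalues λ = 1, 6.
For λ=1: (A-λI) row 1 is [5, 0], so an eigenvector is (0, -1).
For λ=6: (A-λI) row 2 is [-15, -5], so an eigenvector is (-1, 3).
General solution: c_1e^(t)(0,-1) + c_2e^(6t)(-1,3).
Applying p(0)=2, q(0)=-2 gives c_1=-4, c_2=-2.

p(t) = 2e^(6t), q(t) = -6e^(6t) + 4e^(t)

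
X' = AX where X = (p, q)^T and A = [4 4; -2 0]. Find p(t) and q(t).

p(t) = c_1e^(2t)sin(2t) + c_1e^(2t)cos(2t) + c_2e^(2t)sin(2t) - c_2e^(2t)cos(2t), q(t) = -c_1e^(2t)sin(2t) + c_2e^(2t)cos(2t)

Coefficient matrix A = [[4, 4], [-2, 0]].
Characteristic polynomial det(A - λI) = λ^2 - 4λ + 8 = 0.
Eigenvalues λ = 2 ± 2i (complex conjugate pair).
For λ=2+2i: an eigenvector is (1,0) - i(1,-1) = (1 - i, 0 + i).
A real fundamental pair from Re and Im of e^((2+2i)t)v: X_1 = e^(2t)(cos(2t)·(1,0) + sin(2t)·(1,-1)), X_2 = e^(2t)(sin(2t)·(1,0) - cos(2t)·(1,-1)).
General solution: c_1X_1 + c_2X_2.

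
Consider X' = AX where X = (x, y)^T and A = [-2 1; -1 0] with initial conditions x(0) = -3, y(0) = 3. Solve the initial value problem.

x(t) = 6te^(-t) - 3e^(-t), y(t) = 6te^(-t) + 3e^(-t)

Coefficient matrix A = [[-2, 1], [-1, 0]].
Characteristic polynomial det(A - λI) = λ^2 + 2λ + 1 = 0.
Single eigenvalue λ = -1 with algebraic multiplicity 2.
Eigenvector v = (-1,-1); generalized eigenvector w with (A-λI)w=v is (3,2).
General solution: e^(-t)[c_1·v + c_2·(t·v + w)].
Applying x(0)=-3, y(0)=3 gives c_1=-15, c_2=-6.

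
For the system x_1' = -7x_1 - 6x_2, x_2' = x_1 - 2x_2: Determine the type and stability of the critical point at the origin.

A = [[-7,-6],[1,-2]]; det(A-λI) = λ^2 + 9λ + 20.
λ = -4, -5: both negative.

stable node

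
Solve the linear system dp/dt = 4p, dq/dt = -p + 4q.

Coefficient matrix A = [[4, 0], [-1, 4]].
Characteristic polynomial det(A - λI) = λ^2 - 8λ + 16 = 0.
Single eigenvalue λ = 4 with algebraic multiplicity 2.
Eigenvector v = (0,-1); generalized eigenvector w with (A-λI)w=v is (1,3).
General solution: e^(4t)[C_1·v + C_2·(t·v + w)].

p(t) = C_2e^(4t), q(t) = -C_1e^(4t) - C_2te^(4t) + 3C_2e^(4t)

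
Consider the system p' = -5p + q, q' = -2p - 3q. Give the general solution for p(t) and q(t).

Coefficient matrix A = [[-5, 1], [-2, -3]].
Characteristic polynomial det(A - λI) = λ^2 + 8λ + 17 = 0.
Eigenvalues λ = -4 ± i (complex conjugate pair).
For λ=-4+i: an eigenvector is (-1,-1) - i(0,1) = (-1, -1 - i).
A real fundamental pair from Re and Im of e^((-4+i)t)v: X_1 = e^(-4t)(cos(t)·(-1,-1) + sin(t)·(0,1)), X_2 = e^(-4t)(sin(t)·(-1,-1) - cos(t)·(0,1)).
General solution: K_1X_1 + K_2X_2.

p(t) = -K_1e^(-4t)cos(t) - K_2e^(-4t)sin(t), q(t) = K_1e^(-4t)sin(t) - K_1e^(-4t)cos(t) - K_2e^(-4t)sin(t) - K_2e^(-4t)cos(t)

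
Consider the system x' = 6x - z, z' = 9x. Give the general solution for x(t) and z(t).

x(t) = -c_1e^(3t) - c_2te^(3t) - c_2e^(3t), z(t) = -3c_1e^(3t) - 3c_2te^(3t) - 2c_2e^(3t)

Coefficient matrix A = [[6, -1], [9, 0]].
Characteristic polynomial det(A - λI) = λ^2 - 6λ + 9 = 0.
Single eigenvalue λ = 3 with algebraic multiplicity 2.
Eigenvector v = (-1,-3); generalized eigenvector w with (A-λI)w=v is (-1,-2).
General solution: e^(3t)[c_1·v + c_2·(t·v + w)].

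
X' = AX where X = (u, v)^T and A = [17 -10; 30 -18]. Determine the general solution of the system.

u(t) = -C_1e^(-3t) - 2C_2e^(2t), v(t) = -2C_1e^(-3t) - 3C_2e^(2t)

Coefficient matrix A = [[17, -10], [30, -18]].
Characteristic polynomial det(A - λI) = λ^2 + λ - 6 = 0.
Eigenvalues λ = -3, 2.
For λ=-3: (A-λI) row 1 is [20, -10], so an eigenvector is (-1, -2).
For λ=2: (A-λI) row 1 is [15, -10], so an eigenvector is (-2, -3).
General solution: C_1e^(-3t)(-1,-2) + C_2e^(2t)(-2,-3).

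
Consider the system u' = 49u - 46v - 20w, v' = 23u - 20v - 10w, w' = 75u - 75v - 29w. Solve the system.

Coefficient matrix A = [[49, -46, -20], [23, -20, -10], [75, -75, -29]].
det(A - λI) = 0 gives eigenvalues λ = -4, 1, 3.
For λ=-4: eigenvector (2,1,3).
For λ=1: eigenvector (-4,-2,-5).
For λ=3: eigenvector (1,1,0).
General solution: c_1e^(-4t)(2,1,3) + c_2e^(t)(-4,-2,-5) + c_3e^(3t)(1,1,0).

u(t) = 2c_1e^(-4t) - 4c_2e^(t) + c_3e^(3t), v(t) = c_1e^(-4t) - 2c_2e^(t) + c_3e^(3t), w(t) = 3c_1e^(-4t) - 5c_2e^(t)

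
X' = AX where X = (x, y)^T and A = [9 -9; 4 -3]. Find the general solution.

x(t) = -3C_1e^(3t) - 3C_2te^(3t) + C_2e^(3t), y(t) = -2C_1e^(3t) - 2C_2te^(3t) + C_2e^(3t)

Coefficient matrix A = [[9, -9], [4, -3]].
Characteristic polynomial det(A - λI) = λ^2 - 6λ + 9 = 0.
Single eigenvalue λ = 3 with algebraic multiplicity 2.
Eigenvector v = (-3,-2); generalized eigenvector w with (A-λI)w=v is (1,1).
General solution: e^(3t)[C_1·v + C_2·(t·v + w)].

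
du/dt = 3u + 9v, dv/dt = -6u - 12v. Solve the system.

Coefficient matrix A = [[3, 9], [-6, -12]].
Characteristic polynomial det(A - λI) = λ^2 + 9λ + 18 = 0.
Eigenvalues λ = -6, -3.
For λ=-6: (A-λI) row 1 is [9, 9], so an eigenvector is (-1, 1).
For λ=-3: (A-λI) row 1 is [6, 9], so an eigenvector is (-3, 2).
General solution: K_1e^(-6t)(-1,1) + K_2e^(-3t)(-3,2).

u(t) = -K_1e^(-6t) - 3K_2e^(-3t), v(t) = K_1e^(-6t) + 2K_2e^(-3t)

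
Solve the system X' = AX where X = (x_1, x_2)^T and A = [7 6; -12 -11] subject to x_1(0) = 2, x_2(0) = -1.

x_1(t) = 3e^(t) - e^(-5t), x_2(t) = -3e^(t) + 2e^(-5t)

Coefficient matrix A = [[7, 6], [-12, -11]].
Characteristic polynomial det(A - λI) = λ^2 + 4λ - 5 = 0.
Eigenvalues λ = 1, -5.
For λ=1: (A-λI) row 1 is [6, 6], so an eigenvector is (1, -1).
For λ=-5: (A-λI) row 1 is [12, 6], so an eigenvector is (-1, 2).
General solution: c_1e^(t)(1,-1) + c_2e^(-5t)(-1,2).
Applying x_1(0)=2, x_2(0)=-1 gives c_1=3, c_2=1.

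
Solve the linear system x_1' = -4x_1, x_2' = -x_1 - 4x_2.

x_1(t) = -C_2e^(-4t), x_2(t) = C_1e^(-4t) + C_2te^(-4t) + C_2e^(-4t)

Coefficient matrix A = [[-4, 0], [-1, -4]].
Characteristic polynomial det(A - λI) = λ^2 + 8λ + 16 = 0.
Single eigenvalue λ = -4 with algebraic multiplicity 2.
Eigenvector v = (0,1); generalized eigenvector w with (A-λI)w=v is (-1,1).
General solution: e^(-4t)[C_1·v + C_2·(t·v + w)].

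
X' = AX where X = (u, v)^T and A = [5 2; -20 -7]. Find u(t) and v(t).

u(t) = -K_1e^(-t)cos(2t) - K_2e^(-t)sin(2t), v(t) = K_1e^(-t)sin(2t) + 3K_1e^(-t)cos(2t) + 3K_2e^(-t)sin(2t) - K_2e^(-t)cos(2t)

Coefficient matrix A = [[5, 2], [-20, -7]].
Characteristic polynomial det(A - λI) = λ^2 + 2λ + 5 = 0.
Eigenvalues λ = -1 ± 2i (complex conjugate pair).
For λ=-1+2i: an eigenvector is (-1,3) - i(0,1) = (-1, 3 - i).
A real fundamental pair from Re and Im of e^((-1+2i)t)v: X_1 = e^(-t)(cos(2t)·(-1,3) + sin(2t)·(0,1)), X_2 = e^(-t)(sin(2t)·(-1,3) - cos(2t)·(0,1)).
General solution: K_1X_1 + K_2X_2.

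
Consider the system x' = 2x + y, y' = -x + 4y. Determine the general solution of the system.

x(t) = -K_1e^(3t) - K_2te^(3t) + K_2e^(3t), y(t) = -K_1e^(3t) - K_2te^(3t)

Coefficient matrix A = [[2, 1], [-1, 4]].
Characteristic polynomial det(A - λI) = λ^2 - 6λ + 9 = 0.
Single eigenvalue λ = 3 with algebraic multiplicity 2.
Eigenvector v = (-1,-1); generalized eigenvector w with (A-λI)w=v is (1,0).
General solution: e^(3t)[K_1·v + K_2·(t·v + w)].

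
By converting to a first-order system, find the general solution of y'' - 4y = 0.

y(t) = C_1e^(2t) + C_2e^(-2t)

Let x_1 = y, x_2 = y'. Then x_1' = x_2 and x_2' = 4x_1.
A = [[0,1],[4,0]]; det(A-λI) = λ^2 - 4.
Eigenvalues λ = 2, -2 with eigenvectors (1,2), (1,-2).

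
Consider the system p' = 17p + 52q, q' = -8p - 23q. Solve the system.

p(t) = 2K_1e^(-3t)sin(4t) + 3K_1e^(-3t)cos(4t) + 3K_2e^(-3t)sin(4t) - 2K_2e^(-3t)cos(4t), q(t) = -K_1e^(-3t)sin(4t) - K_1e^(-3t)cos(4t) - K_2e^(-3t)sin(4t) + K_2e^(-3t)cos(4t)

Coefficient matrix A = [[17, 52], [-8, -23]].
Characteristic polynomial det(A - λI) = λ^2 + 6λ + 25 = 0.
Eigenvalues λ = -3 ± 4i (complex conjugate pair).
For λ=-3+4i: an eigenvector is (3,-1) - i(2,-1) = (3 - 2i, -1 + i).
A real fundamental pair from Re and Im of e^((-3+4i)t)v: X_1 = e^(-3t)(cos(4t)·(3,-1) + sin(4t)·(2,-1)), X_2 = e^(-3t)(sin(4t)·(3,-1) - cos(4t)·(2,-1)).
General solution: K_1X_1 + K_2X_2.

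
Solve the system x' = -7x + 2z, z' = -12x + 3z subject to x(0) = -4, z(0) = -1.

Coefficient matrix A = [[-7, 2], [-12, 3]].
Characteristic polynomial det(A - λI) = λ^2 + 4λ + 3 = 0.
Eigenvalues λ = -3, -1.
For λ=-3: (A-λI) row 1 is [-4, 2], so an eigenvector is (1, 2).
For λ=-1: (A-λI) row 1 is [-6, 2], so an eigenvector is (1, 3).
General solution: c_1e^(-3t)(1,2) + c_2e^(-t)(1,3).
Applying x(0)=-4, z(0)=-1 gives c_1=-11, c_2=7.

x(t) = 7e^(-t) - 11e^(-3t), z(t) = 21e^(-t) - 22e^(-3t)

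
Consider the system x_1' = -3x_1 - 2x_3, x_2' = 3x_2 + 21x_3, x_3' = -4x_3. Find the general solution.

x_1(t) = -2K_2e^(-4t) + K_3e^(-3t), x_2(t) = K_1e^(3t) + 3K_2e^(-4t), x_3(t) = -K_2e^(-4t)

Coefficient matrix A = [[-3, 0, -2], [0, 3, 21], [0, 0, -4]].
det(A - λI) = 0 gives eigenvalues λ = 3, -4, -3.
For λ=3: eigenvector (0,1,0).
For λ=-4: eigenvector (-2,3,-1).
For λ=-3: eigenvector (1,0,0).
General solution: K_1e^(3t)(0,1,0) + K_2e^(-4t)(-2,3,-1) + K_3e^(-3t)(1,0,0).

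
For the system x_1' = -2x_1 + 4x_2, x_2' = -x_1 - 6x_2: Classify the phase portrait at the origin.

stable improper node

A = [[-2,4],[-1,-6]]; det(A-λI) = λ^2 + 8λ + 16.
repeated λ = -4 with a single eigenvector.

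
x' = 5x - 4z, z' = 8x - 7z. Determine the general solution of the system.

Coefficient matrix A = [[5, -4], [8, -7]].
Characteristic polynomial det(A - λI) = λ^2 + 2λ - 3 = 0.
Eigenvalues λ = -3, 1.
For λ=-3: (A-λI) row 1 is [8, -4], so an eigenvector is (-1, -2).
For λ=1: (A-λI) row 1 is [4, -4], so an eigenvector is (-1, -1).
General solution: c_1e^(-3t)(-1,-2) + c_2e^(t)(-1,-1).

x(t) = -c_1e^(-3t) - c_2e^(t), z(t) = -2c_1e^(-3t) - c_2e^(t)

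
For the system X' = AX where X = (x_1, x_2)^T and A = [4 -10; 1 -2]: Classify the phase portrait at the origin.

A = [[4,-10],[1,-2]]; det(A-λI) = λ^2 - 2λ + 2.
λ = 1 ± i: positive real part.

unstable spiral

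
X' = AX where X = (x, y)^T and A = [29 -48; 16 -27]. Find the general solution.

Coefficient matrix A = [[29, -48], [16, -27]].
Characteristic polynomial det(A - λI) = λ^2 - 2λ - 15 = 0.
Eigenvalues λ = 5, -3.
For λ=5: (A-λI) row 1 is [24, -48], so an eigenvector is (-2, -1).
For λ=-3: (A-λI) row 1 is [32, -48], so an eigenvector is (-3, -2).
General solution: K_1e^(5t)(-2,-1) + K_2e^(-3t)(-3,-2).

x(t) = -2K_1e^(5t) - 3K_2e^(-3t), y(t) = -K_1e^(5t) - 2K_2e^(-3t)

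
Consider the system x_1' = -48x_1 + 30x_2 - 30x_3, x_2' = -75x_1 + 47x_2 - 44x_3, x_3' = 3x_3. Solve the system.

Coefficient matrix A = [[-48, 30, -30], [-75, 47, -44], [0, 0, 3]].
det(A - λI) = 0 gives eigenvalues λ = 2, -3, 3.
For λ=2: eigenvector (3,5,0).
For λ=-3: eigenvector (-2,-3,0).
For λ=3: eigenvector (0,1,1).
General solution: K_1e^(2t)(3,5,0) + K_2e^(-3t)(-2,-3,0) + K_3e^(3t)(0,1,1).

x_1(t) = 3K_1e^(2t) - 2K_2e^(-3t), x_2(t) = 5K_1e^(2t) - 3K_2e^(-3t) + K_3e^(3t), x_3(t) = K_3e^(3t)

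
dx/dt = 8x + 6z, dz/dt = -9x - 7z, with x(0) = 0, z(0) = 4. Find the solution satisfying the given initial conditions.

Coefficient matrix A = [[8, 6], [-9, -7]].
Characteristic polynomial det(A - λI) = λ^2 - λ - 2 = 0.
Eigenvalues λ = 2, -1.
For λ=2: (A-λI) row 1 is [6, 6], so an eigenvector is (1, -1).
For λ=-1: (A-λI) row 1 is [9, 6], so an eigenvector is (-2, 3).
General solution: c_1e^(2t)(1,-1) + c_2e^(-t)(-2,3).
Applying x(0)=0, z(0)=4 gives c_1=8, c_2=4.

x(t) = 8e^(2t) - 8e^(-t), z(t) = -8e^(2t) + 12e^(-t)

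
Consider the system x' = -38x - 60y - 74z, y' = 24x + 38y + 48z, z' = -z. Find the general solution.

x(t) = -3C_1e^(2t) - 5C_2e^(-2t) - 2C_3e^(-t), y(t) = 2C_1e^(2t) + 3C_2e^(-2t), z(t) = C_3e^(-t)

Coefficient matrix A = [[-38, -60, -74], [24, 38, 48], [0, 0, -1]].
det(A - λI) = 0 gives eigenvalues λ = 2, -2, -1.
For λ=2: eigenvector (-3,2,0).
For λ=-2: eigenvector (-5,3,0).
For λ=-1: eigenvector (-2,0,1).
General solution: C_1e^(2t)(-3,2,0) + C_2e^(-2t)(-5,3,0) + C_3e^(-t)(-2,0,1).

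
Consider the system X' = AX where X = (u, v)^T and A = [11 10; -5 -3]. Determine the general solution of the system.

u(t) = -C_1e^(4t)sin(t) - 3C_1e^(4t)cos(t) - 3C_2e^(4t)sin(t) + C_2e^(4t)cos(t), v(t) = C_1e^(4t)sin(t) + 2C_1e^(4t)cos(t) + 2C_2e^(4t)sin(t) - C_2e^(4t)cos(t)

Coefficient matrix A = [[11, 10], [-5, -3]].
Characteristic polynomial det(A - λI) = λ^2 - 8λ + 17 = 0.
Eigenvalues λ = 4 ± i (complex conjugate pair).
For λ=4+i: an eigenvector is (-3,2) - i(-1,1) = (-3 + i, 2 - i).
A real fundamental pair from Re and Im of e^((4+i)t)v: X_1 = e^(4t)(cos(t)·(-3,2) + sin(t)·(-1,1)), X_2 = e^(4t)(sin(t)·(-3,2) - cos(t)·(-1,1)).
General solution: C_1X_1 + C_2X_2.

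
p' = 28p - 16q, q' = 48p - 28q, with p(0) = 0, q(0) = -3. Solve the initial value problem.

p(t) = 6e^(4t) - 6e^(-4t), q(t) = 9e^(4t) - 12e^(-4t)

Coefficient matrix A = [[28, -16], [48, -28]].
Characteristic polynomial det(A - λI) = λ^2 - 16 = 0.
Eigenvalues λ = 4, -4.
For λ=4: (A-λI) row 1 is [24, -16], so an eigenvector is (2, 3).
For λ=-4: (A-λI) row 1 is [32, -16], so an eigenvector is (1, 2).
General solution: K_1e^(4t)(2,3) + K_2e^(-4t)(1,2).
Applying p(0)=0, q(0)=-3 gives K_1=3, K_2=-6.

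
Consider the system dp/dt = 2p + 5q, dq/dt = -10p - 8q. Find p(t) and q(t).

p(t) = C_1e^(-3t)cos(5t) + C_2e^(-3t)sin(5t), q(t) = -C_1e^(-3t)sin(5t) - C_1e^(-3t)cos(5t) - C_2e^(-3t)sin(5t) + C_2e^(-3t)cos(5t)

Coefficient matrix A = [[2, 5], [-10, -8]].
Characteristic polynomial det(A - λI) = λ^2 + 6λ + 34 = 0.
Eigenvalues λ = -3 ± 5i (complex conjugate pair).
For λ=-3+5i: an eigenvector is (1,-1) - i(0,-1) = (1, -1 + i).
A real fundamental pair from Re and Im of e^((-3+5i)t)v: X_1 = e^(-3t)(cos(5t)·(1,-1) + sin(5t)·(0,-1)), X_2 = e^(-3t)(sin(5t)·(1,-1) - cos(5t)·(0,-1)).
General solution: C_1X_1 + C_2X_2.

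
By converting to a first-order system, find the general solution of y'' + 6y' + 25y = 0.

y(t) = c_1e^(-3t)cos(4t) + c_2e^(-3t)sin(4t)

Let x_1 = y, x_2 = y'. Then x_1' = x_2 and x_2' = -25x_1 - 6x_2.
A = [[0,1],[-25,-6]]; det(A-λI) = λ^2 + 6λ + 25.
Eigenvalues λ = -3 ± 4i.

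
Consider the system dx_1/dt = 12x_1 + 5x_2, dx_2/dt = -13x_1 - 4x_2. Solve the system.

Coefficient matrix A = [[12, 5], [-13, -4]].
Characteristic polynomial det(A - λI) = λ^2 - 8λ + 17 = 0.
Eigenvalues λ = 4 ± i (complex conjugate pair).
For λ=4+i: an eigenvector is (-1,2) - i(2,-3) = (-1 - 2i, 2 + 3i).
A real fundamental pair from Re and Im of e^((4+i)t)v: X_1 = e^(4t)(cos(t)·(-1,2) + sin(t)·(2,-3)), X_2 = e^(4t)(sin(t)·(-1,2) - cos(t)·(2,-3)).
General solution: K_1X_1 + K_2X_2.

x_1(t) = 2K_1e^(4t)sin(t) - K_1e^(4t)cos(t) - K_2e^(4t)sin(t) - 2K_2e^(4t)cos(t), x_2(t) = -3K_1e^(4t)sin(t) + 2K_1e^(4t)cos(t) + 2K_2e^(4t)sin(t) + 3K_2e^(4t)cos(t)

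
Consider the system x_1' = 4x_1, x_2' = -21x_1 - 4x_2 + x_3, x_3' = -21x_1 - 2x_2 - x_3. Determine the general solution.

Coefficient matrix A = [[4, 0, 0], [-21, -4, 1], [-21, -2, -1]].
det(A - λI) = 0 gives eigenvalues λ = -2, -3, 4.
For λ=-2: eigenvector (0,1,2).
For λ=-3: eigenvector (0,1,1).
For λ=4: eigenvector (1,-3,-3).
General solution: K_1e^(-2t)(0,1,2) + K_2e^(-3t)(0,1,1) + K_3e^(4t)(1,-3,-3).

x_1(t) = K_3e^(4t), x_2(t) = K_1e^(-2t) + K_2e^(-3t) - 3K_3e^(4t), x_3(t) = 2K_1e^(-2t) + K_2e^(-3t) - 3K_3e^(4t)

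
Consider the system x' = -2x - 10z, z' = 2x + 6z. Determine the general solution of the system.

Coefficient matrix A = [[-2, -10], [2, 6]].
Characteristic polynomial det(A - λI) = λ^2 - 4λ + 8 = 0.
Eigenvalues λ = 2 ± 2i (complex conjugate pair).
For λ=2+2i: an eigenvector is (-1,0) - i(2,-1) = (-1 - 2i, 0 + i).
A real fundamental pair from Re and Im of e^((2+2i)t)v: X_1 = e^(2t)(cos(2t)·(-1,0) + sin(2t)·(2,-1)), X_2 = e^(2t)(sin(2t)·(-1,0) - cos(2t)·(2,-1)).
General solution: C_1X_1 + C_2X_2.

x(t) = 2C_1e^(2t)sin(2t) - C_1e^(2t)cos(2t) - C_2e^(2t)sin(2t) - 2C_2e^(2t)cos(2t), z(t) = -C_1e^(2t)sin(2t) + C_2e^(2t)cos(2t)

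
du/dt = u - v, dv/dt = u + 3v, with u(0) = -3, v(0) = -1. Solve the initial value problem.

Coefficient matrix A = [[1, -1], [1, 3]].
Characteristic polynomial det(A - λI) = λ^2 - 4λ + 4 = 0.
Single eigenvalue λ = 2 with algebraic multiplicity 2.
Eigenvector v = (-1,1); generalized eigenvector w with (A-λI)w=v is (2,-1).
General solution: e^(2t)[c_1·v + c_2·(t·v + w)].
Applying u(0)=-3, v(0)=-1 gives c_1=-5, c_2=-4.

u(t) = 4te^(2t) - 3e^(2t), v(t) = -4te^(2t) - e^(2t)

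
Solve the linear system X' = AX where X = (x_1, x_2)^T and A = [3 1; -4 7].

x_1(t) = -K_1e^(5t) - K_2te^(5t) - K_2e^(5t), x_2(t) = -2K_1e^(5t) - 2K_2te^(5t) - 3K_2e^(5t)

Coefficient matrix A = [[3, 1], [-4, 7]].
Characteristic polynomial det(A - λI) = λ^2 - 10λ + 25 = 0.
Single eigenvalue λ = 5 with algebraic multiplicity 2.
Eigenvector v = (-1,-2); generalized eigenvector w with (A-λI)w=v is (-1,-3).
General solution: e^(5t)[K_1·v + K_2·(t·v + w)].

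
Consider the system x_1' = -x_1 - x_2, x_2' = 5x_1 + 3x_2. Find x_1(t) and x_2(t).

Coefficient matrix A = [[-1, -1], [5, 3]].
Characteristic polynomial det(A - λI) = λ^2 - 2λ + 2 = 0.
Eigenvalues λ = 1 ± i (complex conjugate pair).
For λ=1+i: an eigenvector is (-1,2) - i(0,-1) = (-1, 2 + i).
A real fundamental pair from Re and Im of e^((1+i)t)v: X_1 = e^(t)(cos(t)·(-1,2) + sin(t)·(0,-1)), X_2 = e^(t)(sin(t)·(-1,2) - cos(t)·(0,-1)).
General solution: K_1X_1 + K_2X_2.

x_1(t) = -K_1e^(t)cos(t) - K_2e^(t)sin(t), x_2(t) = -K_1e^(t)sin(t) + 2K_1e^(t)cos(t) + 2K_2e^(t)sin(t) + K_2e^(t)cos(t)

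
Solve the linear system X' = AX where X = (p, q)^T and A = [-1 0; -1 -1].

p(t) = C_2e^(-t), q(t) = -C_1e^(-t) - C_2te^(-t) + 2C_2e^(-t)

Coefficient matrix A = [[-1, 0], [-1, -1]].
Characteristic polynomial det(A - λI) = λ^2 + 2λ + 1 = 0.
Single eigenvalue λ = -1 with algebraic multiplicity 2.
Eigenvector v = (0,-1); generalized eigenvector w with (A-λI)w=v is (1,2).
General solution: e^(-t)[C_1·v + C_2·(t·v + w)].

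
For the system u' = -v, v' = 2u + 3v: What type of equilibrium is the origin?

unstable node

A = [[0,-1],[2,3]]; det(A-λI) = λ^2 - 3λ + 2.
λ = 1, 2: both positive.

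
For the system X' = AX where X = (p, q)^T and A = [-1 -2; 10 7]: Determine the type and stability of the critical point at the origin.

A = [[-1,-2],[10,7]]; det(A-λI) = λ^2 - 6λ + 13.
λ = 3 ± 2i: positive real part.

unstable spiral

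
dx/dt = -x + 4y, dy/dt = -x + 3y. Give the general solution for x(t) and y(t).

Coefficient matrix A = [[-1, 4], [-1, 3]].
Characteristic polynomial det(A - λI) = λ^2 - 2λ + 1 = 0.
Single eigenvalue λ = 1 with algebraic multiplicity 2.
Eigenvector v = (2,1); generalized eigenvector w with (A-λI)w=v is (-1,0).
General solution: e^(t)[c_1·v + c_2·(t·v + w)].

x(t) = 2c_1e^(t) + 2c_2te^(t) - c_2e^(t), y(t) = c_1e^(t) + c_2te^(t)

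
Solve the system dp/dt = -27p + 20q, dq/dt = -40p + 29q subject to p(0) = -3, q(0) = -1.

p(t) = 16e^(t)sin(4t) - 3e^(t)cos(4t), q(t) = 23e^(t)sin(4t) - e^(t)cos(4t)

Coefficient matrix A = [[-27, 20], [-40, 29]].
Characteristic polynomial det(A - λI) = λ^2 - 2λ + 17 = 0.
Eigenvalues λ = 1 ± 4i (complex conjugate pair).
For λ=1+4i: an eigenvector is (-1,-1) - i(2,3) = (-1 - 2i, -1 - 3i).
A real fundamental pair from Re and Im of e^((1+4i)t)v: X_1 = e^(t)(cos(4t)·(-1,-1) + sin(4t)·(2,3)), X_2 = e^(t)(sin(4t)·(-1,-1) - cos(4t)·(2,3)).
General solution: C_1X_1 + C_2X_2.
Applying p(0)=-3, q(0)=-1 gives C_1=7, C_2=-2.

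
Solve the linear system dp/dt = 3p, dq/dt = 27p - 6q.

Coefficient matrix A = [[3, 0], [27, -6]].
Characteristic polynomial det(A - λI) = λ^2 + 3λ - 18 = 0.
Eigenvalues λ = -6, 3.
For λ=-6: (A-λI) row 1 is [9, 0], so an eigenvector is (0, 1).
For λ=3: (A-λI) row 2 is [27, -9], so an eigenvector is (-1, -3).
General solution: K_1e^(-6t)(0,1) + K_2e^(3t)(-1,-3).

p(t) = -K_2e^(3t), q(t) = K_1e^(-6t) - 3K_2e^(3t)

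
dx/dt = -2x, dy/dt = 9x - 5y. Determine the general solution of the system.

Coefficient matrix A = [[-2, 0], [9, -5]].
Characteristic polynomial det(A - λI) = λ^2 + 7λ + 10 = 0.
Eigenvalues λ = -2, -5.
For λ=-2: (A-λI) row 2 is [9, -3], so an eigenvector is (-1, -3).
For λ=-5: (A-λI) row 1 is [3, 0], so an eigenvector is (0, -1).
General solution: K_1e^(-2t)(-1,-3) + K_2e^(-5t)(0,-1).

x(t) = -K_1e^(-2t), y(t) = -3K_1e^(-2t) - K_2e^(-5t)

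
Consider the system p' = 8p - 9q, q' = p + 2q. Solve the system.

p(t) = -3K_1e^(5t) - 3K_2te^(5t) - K_2e^(5t), q(t) = -K_1e^(5t) - K_2te^(5t)

Coefficient matrix A = [[8, -9], [1, 2]].
Characteristic polynomial det(A - λI) = λ^2 - 10λ + 25 = 0.
Single eigenvalue λ = 5 with algebraic multiplicity 2.
Eigenvector v = (-3,-1); generalized eigenvector w with (A-λI)w=v is (-1,0).
General solution: e^(5t)[K_1·v + K_2·(t·v + w)].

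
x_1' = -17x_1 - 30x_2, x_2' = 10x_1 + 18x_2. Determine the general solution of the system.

x_1(t) = -2K_1e^(-2t) + 3K_2e^(3t), x_2(t) = K_1e^(-2t) - 2K_2e^(3t)

Coefficient matrix A = [[-17, -30], [10, 18]].
Characteristic polynomial det(A - λI) = λ^2 - λ - 6 = 0.
Eigenvalues λ = -2, 3.
For λ=-2: (A-λI) row 1 is [-15, -30], so an eigenvector is (-2, 1).
For λ=3: (A-λI) row 1 is [-20, -30], so an eigenvector is (3, -2).
General solution: K_1e^(-2t)(-2,1) + K_2e^(3t)(3,-2).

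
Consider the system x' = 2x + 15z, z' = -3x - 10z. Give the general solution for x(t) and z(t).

Coefficient matrix A = [[2, 15], [-3, -10]].
Characteristic polynomial det(A - λI) = λ^2 + 8λ + 25 = 0.
Eigenvalues λ = -4 ± 3i (complex conjugate pair).
For λ=-4+3i: an eigenvector is (1,0) - i(2,-1) = (1 - 2i, 0 + i).
A real fundamental pair from Re and Im of e^((-4+3i)t)v: X_1 = e^(-4t)(cos(3t)·(1,0) + sin(3t)·(2,-1)), X_2 = e^(-4t)(sin(3t)·(1,0) - cos(3t)·(2,-1)).
General solution: C_1X_1 + C_2X_2.

x(t) = 2C_1e^(-4t)sin(3t) + C_1e^(-4t)cos(3t) + C_2e^(-4t)sin(3t) - 2C_2e^(-4t)cos(3t), z(t) = -C_1e^(-4t)sin(3t) + C_2e^(-4t)cos(3t)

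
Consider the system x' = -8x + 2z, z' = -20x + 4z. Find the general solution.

Coefficient matrix A = [[-8, 2], [-20, 4]].
Characteristic polynomial det(A - λI) = λ^2 + 4λ + 8 = 0.
Eigenvalues λ = -2 ± 2i (complex conjugate pair).
For λ=-2+2i: an eigenvector is (-1,-3) - i(0,1) = (-1, -3 - i).
A real fundamental pair from Re and Im of e^((-2+2i)t)v: X_1 = e^(-2t)(cos(2t)·(-1,-3) + sin(2t)·(0,1)), X_2 = e^(-2t)(sin(2t)·(-1,-3) - cos(2t)·(0,1)).
General solution: c_1X_1 + c_2X_2.

x(t) = -c_1e^(-2t)cos(2t) - c_2e^(-2t)sin(2t), z(t) = c_1e^(-2t)sin(2t) - 3c_1e^(-2t)cos(2t) - 3c_2e^(-2t)sin(2t) - c_2e^(-2t)cos(2t)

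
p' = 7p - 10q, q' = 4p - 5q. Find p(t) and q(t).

p(t) = 2K_1e^(t)sin(2t) - K_1e^(t)cos(2t) - K_2e^(t)sin(2t) - 2K_2e^(t)cos(2t), q(t) = K_1e^(t)sin(2t) - K_1e^(t)cos(2t) - K_2e^(t)sin(2t) - K_2e^(t)cos(2t)

Coefficient matrix A = [[7, -10], [4, -5]].
Characteristic polynomial det(A - λI) = λ^2 - 2λ + 5 = 0.
Eigenvalues λ = 1 ± 2i (complex conjugate pair).
For λ=1+2i: an eigenvector is (-1,-1) - i(2,1) = (-1 - 2i, -1 - i).
A real fundamental pair from Re and Im of e^((1+2i)t)v: X_1 = e^(t)(cos(2t)·(-1,-1) + sin(2t)·(2,1)), X_2 = e^(t)(sin(2t)·(-1,-1) - cos(2t)·(2,1)).
General solution: K_1X_1 + K_2X_2.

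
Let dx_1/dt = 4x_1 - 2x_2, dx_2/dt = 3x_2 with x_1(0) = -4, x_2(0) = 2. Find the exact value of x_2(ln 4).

A = [[4,-2],[0,3]]; eigenvalues λ = 4, 3.
Eigenvectors: (1,0) for λ=4, (2,1) for λ=3.
From the initial condition, c_1 = -8, c_2 = 2.
x_2(ln 4) = (-8)(4^4)(0) + (2)(4^3)(1) = 128.

128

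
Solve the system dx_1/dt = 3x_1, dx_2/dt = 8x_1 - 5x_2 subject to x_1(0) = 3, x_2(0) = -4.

x_1(t) = 3e^(3t), x_2(t) = 3e^(3t) - 7e^(-5t)

Coefficient matrix A = [[3, 0], [8, -5]].
Characteristic polynomial det(A - λI) = λ^2 + 2λ - 15 = 0.
Eigenvalues λ = 3, -5.
For λ=3: (A-λI) row 2 is [8, -8], so an eigenvector is (1, 1).
For λ=-5: (A-λI) row 1 is [8, 0], so an eigenvector is (0, -1).
General solution: K_1e^(3t)(1,1) + K_2e^(-5t)(0,-1).
Applying x_1(0)=3, x_2(0)=-4 gives K_1=3, K_2=7.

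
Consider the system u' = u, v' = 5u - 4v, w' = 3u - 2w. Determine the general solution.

Coefficient matrix A = [[1, 0, 0], [5, -4, 0], [3, 0, -2]].
det(A - λI) = 0 gives eigenvalues λ = -4, 1, -2.
For λ=-4: eigenvector (0,-1,0).
For λ=1: eigenvector (1,1,1).
For λ=-2: eigenvector (0,0,1).
General solution: c_1e^(-4t)(0,-1,0) + c_2e^(t)(1,1,1) + c_3e^(-2t)(0,0,1).

u(t) = c_2e^(t), v(t) = -c_1e^(-4t) + c_2e^(t), w(t) = c_2e^(t) + c_3e^(-2t)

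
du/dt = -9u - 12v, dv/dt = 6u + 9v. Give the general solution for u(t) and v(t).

Coefficient matrix A = [[-9, -12], [6, 9]].
Characteristic polynomial det(A - λI) = λ^2 - 9 = 0.
Eigenvalues λ = -3, 3.
For λ=-3: (A-λI) row 1 is [-6, -12], so an eigenvector is (2, -1).
For λ=3: (A-λI) row 1 is [-12, -12], so an eigenvector is (-1, 1).
General solution: c_1e^(-3t)(2,-1) + c_2e^(3t)(-1,1).

u(t) = 2c_1e^(-3t) - c_2e^(3t), v(t) = -c_1e^(-3t) + c_2e^(3t)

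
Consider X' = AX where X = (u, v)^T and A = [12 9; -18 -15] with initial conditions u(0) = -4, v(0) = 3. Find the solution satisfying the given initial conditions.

u(t) = -5e^(3t) + e^(-6t), v(t) = 5e^(3t) - 2e^(-6t)

Coefficient matrix A = [[12, 9], [-18, -15]].
Characteristic polynomial det(A - λI) = λ^2 + 3λ - 18 = 0.
Eigenvalues λ = -6, 3.
For λ=-6: (A-λI) row 1 is [18, 9], so an eigenvector is (-1, 2).
For λ=3: (A-λI) row 1 is [9, 9], so an eigenvector is (1, -1).
General solution: K_1e^(-6t)(-1,2) + K_2e^(3t)(1,-1).
Applying u(0)=-4, v(0)=3 gives K_1=-1, K_2=-5.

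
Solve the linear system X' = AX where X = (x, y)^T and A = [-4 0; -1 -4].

x(t) = -c_2e^(-4t), y(t) = c_1e^(-4t) + c_2te^(-4t) - 2c_2e^(-4t)

Coefficient matrix A = [[-4, 0], [-1, -4]].
Characteristic polynomial det(A - λI) = λ^2 + 8λ + 16 = 0.
Single eigenvalue λ = -4 with algebraic multiplicity 2.
Eigenvector v = (0,1); generalized eigenvector w with (A-λI)w=v is (-1,-2).
General solution: e^(-4t)[c_1·v + c_2·(t·v + w)].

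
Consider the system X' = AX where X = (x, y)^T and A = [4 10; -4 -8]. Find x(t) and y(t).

Coefficient matrix A = [[4, 10], [-4, -8]].
Characteristic polynomial det(A - λI) = λ^2 + 4λ + 8 = 0.
Eigenvalues λ = -2 ± 2i (complex conjugate pair).
For λ=-2+2i: an eigenvector is (-1,1) - i(2,-1) = (-1 - 2i, 1 + i).
A real fundamental pair from Re and Im of e^((-2+2i)t)v: X_1 = e^(-2t)(cos(2t)·(-1,1) + sin(2t)·(2,-1)), X_2 = e^(-2t)(sin(2t)·(-1,1) - cos(2t)·(2,-1)).
General solution: c_1X_1 + c_2X_2.

x(t) = 2c_1e^(-2t)sin(2t) - c_1e^(-2t)cos(2t) - c_2e^(-2t)sin(2t) - 2c_2e^(-2t)cos(2t), y(t) = -c_1e^(-2t)sin(2t) + c_1e^(-2t)cos(2t) + c_2e^(-2t)sin(2t) + c_2e^(-2t)cos(2t)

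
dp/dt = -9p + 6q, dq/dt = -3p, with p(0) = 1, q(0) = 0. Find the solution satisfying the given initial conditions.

p(t) = -e^(-3t) + 2e^(-6t), q(t) = -e^(-3t) + e^(-6t)

Coefficient matrix A = [[-9, 6], [-3, 0]].
Characteristic polynomial det(A - λI) = λ^2 + 9λ + 18 = 0.
Eigenvalues λ = -6, -3.
For λ=-6: (A-λI) row 1 is [-3, 6], so an eigenvector is (-2, -1).
For λ=-3: (A-λI) row 1 is [-6, 6], so an eigenvector is (-1, -1).
General solution: c_1e^(-6t)(-2,-1) + c_2e^(-3t)(-1,-1).
Applying p(0)=1, q(0)=0 gives c_1=-1, c_2=1.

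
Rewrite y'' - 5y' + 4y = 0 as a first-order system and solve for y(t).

y(t) = K_1e^(t) + K_2e^(4t)

Let x_1 = y, x_2 = y'. Then x_1' = x_2 and x_2' = -4x_1 + 5x_2.
A = [[0,1],[-4,5]]; det(A-λI) = λ^2 - 5λ + 4.
Eigenvalues λ = 1, 4 with eigenvectors (1,1), (1,4).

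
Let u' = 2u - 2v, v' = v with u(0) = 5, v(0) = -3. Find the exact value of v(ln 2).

-6

A = [[2,-2],[0,1]]; eigenvalues λ = 1, 2.
Eigenvectors: (2,1) for λ=1, (1,0) for λ=2.
From the initial condition, c_1 = -3, c_2 = 11.
v(ln 2) = (-3)(2^1)(1) + (11)(2^2)(0) = -6.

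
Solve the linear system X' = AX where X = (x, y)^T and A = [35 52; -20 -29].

x(t) = 3C_1e^(3t)sin(4t) + 2C_1e^(3t)cos(4t) + 2C_2e^(3t)sin(4t) - 3C_2e^(3t)cos(4t), y(t) = -2C_1e^(3t)sin(4t) - C_1e^(3t)cos(4t) - C_2e^(3t)sin(4t) + 2C_2e^(3t)cos(4t)

Coefficient matrix A = [[35, 52], [-20, -29]].
Characteristic polynomial det(A - λI) = λ^2 - 6λ + 25 = 0.
Eigenvalues λ = 3 ± 4i (complex conjugate pair).
For λ=3+4i: an eigenvector is (2,-1) - i(3,-2) = (2 - 3i, -1 + 2i).
A real fundamental pair from Re and Im of e^((3+4i)t)v: X_1 = e^(3t)(cos(4t)·(2,-1) + sin(4t)·(3,-2)), X_2 = e^(3t)(sin(4t)·(2,-1) - cos(4t)·(3,-2)).
General solution: C_1X_1 + C_2X_2.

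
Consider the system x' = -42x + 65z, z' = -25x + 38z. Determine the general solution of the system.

Coefficient matrix A = [[-42, 65], [-25, 38]].
Characteristic polynomial det(A - λI) = λ^2 + 4λ + 29 = 0.
Eigenvalues λ = -2 ± 5i (complex conjugate pair).
For λ=-2+5i: an eigenvector is (3,2) - i(2,1) = (3 - 2i, 2 - i).
A real fundamental pair from Re and Im of e^((-2+5i)t)v: X_1 = e^(-2t)(cos(5t)·(3,2) + sin(5t)·(2,1)), X_2 = e^(-2t)(sin(5t)·(3,2) - cos(5t)·(2,1)).
General solution: C_1X_1 + C_2X_2.

x(t) = 2C_1e^(-2t)sin(5t) + 3C_1e^(-2t)cos(5t) + 3C_2e^(-2t)sin(5t) - 2C_2e^(-2t)cos(5t), z(t) = C_1e^(-2t)sin(5t) + 2C_1e^(-2t)cos(5t) + 2C_2e^(-2t)sin(5t) - C_2e^(-2t)cos(5t)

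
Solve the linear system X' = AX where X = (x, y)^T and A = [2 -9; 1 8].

Coefficient matrix A = [[2, -9], [1, 8]].
Characteristic polynomial det(A - λI) = λ^2 - 10λ + 25 = 0.
Single eigenvalue λ = 5 with algebraic multiplicity 2.
Eigenvector v = (3,-1); generalized eigenvector w with (A-λI)w=v is (-1,0).
General solution: e^(5t)[C_1·v + C_2·(t·v + w)].

x(t) = 3C_1e^(5t) + 3C_2te^(5t) - C_2e^(5t), y(t) = -C_1e^(5t) - C_2te^(5t)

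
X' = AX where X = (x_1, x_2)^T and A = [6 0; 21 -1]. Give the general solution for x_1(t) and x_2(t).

x_1(t) = -C_2e^(6t), x_2(t) = C_1e^(-t) - 3C_2e^(6t)

Coefficient matrix A = [[6, 0], [21, -1]].
Characteristic polynomial det(A - λI) = λ^2 - 5λ - 6 = 0.
Eigenvalues λ = -1, 6.
For λ=-1: (A-λI) row 1 is [7, 0], so an eigenvector is (0, 1).
For λ=6: (A-λI) row 2 is [21, -7], so an eigenvector is (-1, -3).
General solution: C_1e^(-t)(0,1) + C_2e^(6t)(-1,-3).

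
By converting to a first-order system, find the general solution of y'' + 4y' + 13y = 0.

y(t) = c_1e^(-2t)cos(3t) + c_2e^(-2t)sin(3t)

Let x_1 = y, x_2 = y'. Then x_1' = x_2 and x_2' = -13x_1 - 4x_2.
A = [[0,1],[-13,-4]]; det(A-λI) = λ^2 + 4λ + 13.
Eigenvalues λ = -2 ± 3i.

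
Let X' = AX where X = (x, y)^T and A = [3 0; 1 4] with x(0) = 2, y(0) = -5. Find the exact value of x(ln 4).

128

A = [[3,0],[1,4]]; eigenvalues λ = 3, 4.
Eigenvectors: (1,-1) for λ=3, (0,1) for λ=4.
From the initial condition, c_1 = 2, c_2 = -3.
x(ln 4) = (2)(4^3)(1) + (-3)(4^4)(0) = 128.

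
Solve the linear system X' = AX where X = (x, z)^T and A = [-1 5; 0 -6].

Coefficient matrix A = [[-1, 5], [0, -6]].
Characteristic polynomial det(A - λI) = λ^2 + 7λ + 6 = 0.
Eigenvalues λ = -1, -6.
For λ=-1: (A-λI) row 1 is [0, 5], so an eigenvector is (1, 0).
For λ=-6: (A-λI) row 1 is [5, 5], so an eigenvector is (1, -1).
General solution: K_1e^(-t)(1,0) + K_2e^(-6t)(1,-1).

x(t) = K_1e^(-t) + K_2e^(-6t), z(t) = -K_2e^(-6t)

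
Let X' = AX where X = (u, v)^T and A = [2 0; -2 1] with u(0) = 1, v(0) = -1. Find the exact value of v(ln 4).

A = [[2,0],[-2,1]]; eigenvalues λ = 2, 1.
Eigenvectors: (-1,2) for λ=2, (0,1) for λ=1.
From the initial condition, c_1 = -1, c_2 = 1.
v(ln 4) = (-1)(4^2)(2) + (1)(4^1)(1) = -28.

-28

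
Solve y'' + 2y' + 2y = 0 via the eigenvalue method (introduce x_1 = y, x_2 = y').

y(t) = K_1e^(-t)cos(t) + K_2e^(-t)sin(t)

Let x_1 = y, x_2 = y'. Then x_1' = x_2 and x_2' = -2x_1 - 2x_2.
A = [[0,1],[-2,-2]]; det(A-λI) = λ^2 + 2λ + 2.
Eigenvalues λ = -1 ± i.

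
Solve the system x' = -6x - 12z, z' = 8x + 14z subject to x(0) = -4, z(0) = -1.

Coefficient matrix A = [[-6, -12], [8, 14]].
Characteristic polynomial det(A - λI) = λ^2 - 8λ + 12 = 0.
Eigenvalues λ = 2, 6.
For λ=2: (A-λI) row 1 is [-8, -12], so an eigenvector is (3, -2).
For λ=6: (A-λI) row 1 is [-12, -12], so an eigenvector is (1, -1).
General solution: c_1e^(2t)(3,-2) + c_2e^(6t)(1,-1).
Applying x(0)=-4, z(0)=-1 gives c_1=-5, c_2=11.

x(t) = 11e^(6t) - 15e^(2t), z(t) = -11e^(6t) + 10e^(2t)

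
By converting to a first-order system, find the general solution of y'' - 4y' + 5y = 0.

y(t) = c_1e^(2t)cos(t) + c_2e^(2t)sin(t)

Let x_1 = y, x_2 = y'. Then x_1' = x_2 and x_2' = -5x_1 + 4x_2.
A = [[0,1],[-5,4]]; det(A-λI) = λ^2 - 4λ + 5.
Eigenvalues λ = 2 ± i.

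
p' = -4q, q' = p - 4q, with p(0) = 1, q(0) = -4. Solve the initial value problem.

Coefficient matrix A = [[0, -4], [1, -4]].
Characteristic polynomial det(A - λI) = λ^2 + 4λ + 4 = 0.
Single eigenvalue λ = -2 with algebraic multiplicity 2.
Eigenvector v = (-2,-1); generalized eigenvector w with (A-λI)w=v is (1,1).
General solution: e^(-2t)[K_1·v + K_2·(t·v + w)].
Applying p(0)=1, q(0)=-4 gives K_1=-5, K_2=-9.

p(t) = 18te^(-2t) + e^(-2t), q(t) = 9te^(-2t) - 4e^(-2t)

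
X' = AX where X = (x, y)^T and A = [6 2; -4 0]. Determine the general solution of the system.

x(t) = -c_1e^(4t) - c_2e^(2t), y(t) = c_1e^(4t) + 2c_2e^(2t)

Coefficient matrix A = [[6, 2], [-4, 0]].
Characteristic polynomial det(A - λI) = λ^2 - 6λ + 8 = 0.
Eigenvalues λ = 4, 2.
For λ=4: (A-λI) row 1 is [2, 2], so an eigenvector is (-1, 1).
For λ=2: (A-λI) row 1 is [4, 2], so an eigenvector is (-1, 2).
General solution: c_1e^(4t)(-1,1) + c_2e^(2t)(-1,2).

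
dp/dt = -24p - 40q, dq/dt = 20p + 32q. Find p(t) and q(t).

p(t) = -3C_1e^(4t)sin(4t) - C_1e^(4t)cos(4t) - C_2e^(4t)sin(4t) + 3C_2e^(4t)cos(4t), q(t) = 2C_1e^(4t)sin(4t) + C_1e^(4t)cos(4t) + C_2e^(4t)sin(4t) - 2C_2e^(4t)cos(4t)

Coefficient matrix A = [[-24, -40], [20, 32]].
Characteristic polynomial det(A - λI) = λ^2 - 8λ + 32 = 0.
Eigenvalues λ = 4 ± 4i (complex conjugate pair).
For λ=4+4i: an eigenvector is (-1,1) - i(-3,2) = (-1 + 3i, 1 - 2i).
A real fundamental pair from Re and Im of e^((4+4i)t)v: X_1 = e^(4t)(cos(4t)·(-1,1) + sin(4t)·(-3,2)), X_2 = e^(4t)(sin(4t)·(-1,1) - cos(4t)·(-3,2)).
General solution: C_1X_1 + C_2X_2.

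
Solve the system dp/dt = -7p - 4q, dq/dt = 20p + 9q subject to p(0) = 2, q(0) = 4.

Coefficient matrix A = [[-7, -4], [20, 9]].
Characteristic polynomial det(A - λI) = λ^2 - 2λ + 17 = 0.
Eigenvalues λ = 1 ± 4i (complex conjugate pair).
For λ=1+4i: an eigenvector is (0,-1) - i(1,-2) = (0 - i, -1 + 2i).
A real fundamental pair from Re and Im of e^((1+4i)t)v: X_1 = e^(t)(cos(4t)·(0,-1) + sin(4t)·(1,-2)), X_2 = e^(t)(sin(4t)·(0,-1) - cos(4t)·(1,-2)).
General solution: C_1X_1 + C_2X_2.
Applying p(0)=2, q(0)=4 gives C_1=-8, C_2=-2.

p(t) = -8e^(t)sin(4t) + 2e^(t)cos(4t), q(t) = 18e^(t)sin(4t) + 4e^(t)cos(4t)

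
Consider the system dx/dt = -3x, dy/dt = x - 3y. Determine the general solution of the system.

x(t) = -c_2e^(-3t), y(t) = -c_1e^(-3t) - c_2te^(-3t) - 3c_2e^(-3t)

Coefficient matrix A = [[-3, 0], [1, -3]].
Characteristic polynomial det(A - λI) = λ^2 + 6λ + 9 = 0.
Single eigenvalue λ = -3 with algebraic multiplicity 2.
Eigenvector v = (0,-1); generalized eigenvector w with (A-λI)w=v is (-1,-3).
General solution: e^(-3t)[c_1·v + c_2·(t·v + w)].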